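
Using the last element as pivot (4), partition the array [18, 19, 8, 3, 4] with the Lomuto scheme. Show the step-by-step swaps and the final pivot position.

Lomuto partition with pivot = 4:

Initial array: [18, 19, 8, 3, 4]

arr[0]=18 > 4: no swap
arr[1]=19 > 4: no swap
arr[2]=8 > 4: no swap
arr[3]=3 <= 4: swap with position 0, array becomes [3, 19, 8, 18, 4]

Place pivot at position 1: [3, 4, 8, 18, 19]
Pivot position: 1

After partitioning with pivot 4, the array becomes [3, 4, 8, 18, 19]. The pivot is placed at index 1. All elements to the left of the pivot are <= 4, and all elements to the right are > 4.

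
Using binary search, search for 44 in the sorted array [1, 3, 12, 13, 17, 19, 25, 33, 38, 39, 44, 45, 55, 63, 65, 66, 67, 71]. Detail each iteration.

Binary search for 44 in [1, 3, 12, 13, 17, 19, 25, 33, 38, 39, 44, 45, 55, 63, 65, 66, 67, 71]:

lo=0, hi=17, mid=8, arr[mid]=38 -> 38 < 44, search right half
lo=9, hi=17, mid=13, arr[mid]=63 -> 63 > 44, search left half
lo=9, hi=12, mid=10, arr[mid]=44 -> Found target at index 10!

Binary search finds 44 at index 10 after 3 comparisons. The search repeatedly halves the search space by comparing with the middle element.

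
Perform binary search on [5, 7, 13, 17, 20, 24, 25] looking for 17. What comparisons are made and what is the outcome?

Binary search for 17 in [5, 7, 13, 17, 20, 24, 25]:

lo=0, hi=6, mid=3, arr[mid]=17 -> Found target at index 3!

Binary search finds 17 at index 3 after 1 comparisons. The search repeatedly halves the search space by comparing with the middle element.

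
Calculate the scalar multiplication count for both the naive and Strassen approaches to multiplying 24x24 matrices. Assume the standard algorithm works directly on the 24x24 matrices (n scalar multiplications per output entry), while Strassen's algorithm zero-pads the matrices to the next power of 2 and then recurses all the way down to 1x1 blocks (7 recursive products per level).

Matrix multiplication for 24x24 matrices:

Strassen's algorithm requires power-of-2 dimensions. Pad 24x24 to 32x32 (next power of 2).

Standard algorithm: 24^3 = 13824 multiplications
Strassen's algorithm: 7^(log2(32)) = 7^5 = 16807 multiplications
Difference: 13824 - 16807 = -2983 (Strassen uses MORE here due to padding overhead — for small or just-over-power-of-2 n, padding can outweigh the per-level savings)

Standard: 13824 multiplications (24^3). Strassen: 16807 multiplications (7^5, after padding to 32x32). Strassen reduces 8 recursive multiplications to 7 at each level.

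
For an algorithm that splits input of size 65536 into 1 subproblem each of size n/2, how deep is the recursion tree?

For divide and conquer with division factor 2:

Problem sizes at each level:
Level 0: 65536
Level 1: 32768
Level 2: 16384
Level 3: 8192
Level 4: 4096
Level 5: 2048
Level 6: 1024
Level 7: 512
Level 8: 256
Level 9: 128
Level 10: 64
Level 11: 32
Level 12: 16
Level 13: 8
Level 14: 4
Level 15: 2
Level 16: 1

The root is level 0 and the size-1 base case is level 16 (the tree spans levels 0 through 16, i.e. 17 levels counting the root), so the depth is the number of divisions: log_2(65536) = 16

The recursion tree depth is log_2(65536) = 16. At each level, the problem size is divided by 2, so it takes 16 divisions to reduce to a base case of size 1. The algorithm makes 1 recursive call at each level.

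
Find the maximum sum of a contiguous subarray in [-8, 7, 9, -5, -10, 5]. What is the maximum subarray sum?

Using Kadane's algorithm on [-8, 7, 9, -5, -10, 5]:

Scanning through the array:
Position 1 (value 7): max_ending_here = 7, max_so_far = 7
Position 2 (value 9): max_ending_here = 16, max_so_far = 16
Position 3 (value -5): max_ending_here = 11, max_so_far = 16
Position 4 (value -10): max_ending_here = 1, max_so_far = 16
Position 5 (value 5): max_ending_here = 6, max_so_far = 16

Maximum subarray: [7, 9]
Maximum sum: 16

The maximum subarray is [7, 9] with sum 16. This subarray runs from index 1 to index 2.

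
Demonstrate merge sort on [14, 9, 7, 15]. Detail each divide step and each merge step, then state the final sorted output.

Merge sort trace:

Split: [14, 9, 7, 15] -> [14, 9] and [7, 15]
  Split: [14, 9] -> [14] and [9]
  Merge: [14] + [9] -> [9, 14]
  Split: [7, 15] -> [7] and [15]
  Merge: [7] + [15] -> [7, 15]
Merge: [9, 14] + [7, 15] -> [7, 9, 14, 15]

Final sorted array: [7, 9, 14, 15]

The merge sort proceeds by recursively splitting the array and merging sorted halves.
After all merges, the sorted array is [7, 9, 14, 15].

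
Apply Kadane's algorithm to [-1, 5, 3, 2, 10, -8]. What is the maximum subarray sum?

Using Kadane's algorithm on [-1, 5, 3, 2, 10, -8]:

Scanning through the array:
Position 1 (value 5): max_ending_here = 5, max_so_far = 5
Position 2 (value 3): max_ending_here = 8, max_so_far = 8
Position 3 (value 2): max_ending_here = 10, max_so_far = 10
Position 4 (value 10): max_ending_here = 20, max_so_far = 20
Position 5 (value -8): max_ending_here = 12, max_so_far = 20

Maximum subarray: [5, 3, 2, 10]
Maximum sum: 20

The maximum subarray is [5, 3, 2, 10] with sum 20. This subarray runs from index 1 to index 4.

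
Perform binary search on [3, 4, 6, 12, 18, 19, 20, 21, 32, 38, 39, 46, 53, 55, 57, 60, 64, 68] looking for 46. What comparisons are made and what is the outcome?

Binary search for 46 in [3, 4, 6, 12, 18, 19, 20, 21, 32, 38, 39, 46, 53, 55, 57, 60, 64, 68]:

lo=0, hi=17, mid=8, arr[mid]=32 -> 32 < 46, search right half
lo=9, hi=17, mid=13, arr[mid]=55 -> 55 > 46, search left half
lo=9, hi=12, mid=10, arr[mid]=39 -> 39 < 46, search right half
lo=11, hi=12, mid=11, arr[mid]=46 -> Found target at index 11!

Binary search finds 46 at index 11 after 4 comparisons. The search repeatedly halves the search space by comparing with the middle element.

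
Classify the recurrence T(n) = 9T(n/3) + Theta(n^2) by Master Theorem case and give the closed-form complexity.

Master Theorem for T(n) = 9T(n/3) + O(n^2):

a = 9, b = 3, c = 2
log_b(a) = log_3(9) = 2.0000

Case 2: c = 2 = log_3(9) = 2.0000
T(n) = O(n^2 log n) = O(n^2 log n)

For T(n) = 9T(n/3) + O(n^2): log_3(9) = 2.0000. This is Case 2 of the Master Theorem (c = log_b(a), equal work at all levels), giving O(n^2 log n).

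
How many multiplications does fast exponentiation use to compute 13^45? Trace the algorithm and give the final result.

Computing 13^45 by squaring (build up from 13^1; each line after the first costs one multiplication):

13^1 = 13
13^2 = (13^1)^2 = 13^2 = 169
13^4 = (13^2)^2 = 169^2 = 28561
13^5 = 13 * 13^4 = 13 * 28561 = 371293
13^10 = (13^5)^2 = 371293^2 = 137858491849
13^11 = 13 * 13^10 = 13 * 137858491849 = 1792160394037
13^22 = (13^11)^2 = 1792160394037^2 = 3211838877954855105157369
13^44 = (13^22)^2 = 3211838877954855105157369^2 = 10315908977942302627204470186314316211062255002161
13^45 = 13 * 13^44 = 13 * 10315908977942302627204470186314316211062255002161 = 134106816713249934153658112422086110743809315028093

Result: 134106816713249934153658112422086110743809315028093
Multiplications needed: 8 (8 lines after 13^1)

13^45 = 134106816713249934153658112422086110743809315028093. Using exponentiation by squaring, this requires 8 multiplications. The key idea: if the exponent is even, square the half-power; if odd, multiply by the base once.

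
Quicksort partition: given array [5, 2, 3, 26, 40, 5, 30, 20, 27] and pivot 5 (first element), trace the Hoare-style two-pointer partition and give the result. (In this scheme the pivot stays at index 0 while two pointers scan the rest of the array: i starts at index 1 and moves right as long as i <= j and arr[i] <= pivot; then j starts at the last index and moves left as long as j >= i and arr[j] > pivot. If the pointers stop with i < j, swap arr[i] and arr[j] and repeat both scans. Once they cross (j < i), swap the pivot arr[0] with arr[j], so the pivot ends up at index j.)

Hoare-style two-pointer partition with pivot = 5:

Initial array: [5, 2, 3, 26, 40, 5, 30, 20, 27]

Pointers start at i = 1, j = 8.
i stops at index 3 (arr[3]=26 > 5), j stops at index 5 (arr[5]=5 <= 5): swap arr[3] and arr[5], array becomes [5, 2, 3, 5, 40, 26, 30, 20, 27]
i ends at 4, j ends at 3: the pointers have crossed (j < i), so scanning stops.

Swap pivot arr[0] with arr[3] to place pivot at position 3: [5, 2, 3, 5, 40, 26, 30, 20, 27]
Pivot position: 3

After partitioning with pivot 5, the array becomes [5, 2, 3, 5, 40, 26, 30, 20, 27]. The pivot is placed at index 3. All elements to the left of the pivot are <= 5, and all elements to the right are > 5.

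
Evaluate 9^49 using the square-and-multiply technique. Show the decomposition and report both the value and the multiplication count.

Computing 9^49 by squaring (build up from 9^1; each line after the first costs one multiplication):

9^1 = 9
9^2 = (9^1)^2 = 9^2 = 81
9^3 = 9 * 9^2 = 9 * 81 = 729
9^6 = (9^3)^2 = 729^2 = 531441
9^12 = (9^6)^2 = 531441^2 = 282429536481
9^24 = (9^12)^2 = 282429536481^2 = 79766443076872509863361
9^48 = (9^24)^2 = 79766443076872509863361^2 = 6362685441135942358474828762538534230890216321
9^49 = 9 * 9^48 = 9 * 6362685441135942358474828762538534230890216321 = 57264168970223481226273458862846808078011946889

Result: 57264168970223481226273458862846808078011946889
Multiplications needed: 7 (7 lines after 9^1)

9^49 = 57264168970223481226273458862846808078011946889. Using exponentiation by squaring, this requires 7 multiplications. The key idea: if the exponent is even, square the half-power; if odd, multiply by the base once.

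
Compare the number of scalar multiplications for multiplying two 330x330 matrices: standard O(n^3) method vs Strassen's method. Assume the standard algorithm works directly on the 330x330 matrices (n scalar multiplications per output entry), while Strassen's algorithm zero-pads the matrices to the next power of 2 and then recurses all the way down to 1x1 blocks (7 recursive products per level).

Matrix multiplication for 330x330 matrices:

Strassen's algorithm requires power-of-2 dimensions. Pad 330x330 to 512x512 (next power of 2).

Standard algorithm: 330^3 = 35937000 multiplications
Strassen's algorithm: 7^(log2(512)) = 7^9 = 40353607 multiplications
Difference: 35937000 - 40353607 = -4416607 (Strassen uses MORE here due to padding overhead — for small or just-over-power-of-2 n, padding can outweigh the per-level savings)

Standard: 35937000 multiplications (330^3). Strassen: 40353607 multiplications (7^9, after padding to 512x512). Strassen reduces 8 recursive multiplications to 7 at each level.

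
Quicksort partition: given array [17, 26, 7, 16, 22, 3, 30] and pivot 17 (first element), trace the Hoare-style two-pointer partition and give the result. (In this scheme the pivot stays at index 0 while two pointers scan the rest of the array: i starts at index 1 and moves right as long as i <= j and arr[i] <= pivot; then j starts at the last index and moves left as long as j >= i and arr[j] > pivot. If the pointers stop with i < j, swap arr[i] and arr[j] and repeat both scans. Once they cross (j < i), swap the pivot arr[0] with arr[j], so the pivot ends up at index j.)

Hoare-style two-pointer partition with pivot = 17:

Initial array: [17, 26, 7, 16, 22, 3, 30]

Pointers start at i = 1, j = 6.
i stops at index 1 (arr[1]=26 > 17), j stops at index 5 (arr[5]=3 <= 17): swap arr[1] and arr[5], array becomes [17, 3, 7, 16, 22, 26, 30]
i ends at 4, j ends at 3: the pointers have crossed (j < i), so scanning stops.

Swap pivot arr[0] with arr[3] to place pivot at position 3: [16, 3, 7, 17, 22, 26, 30]
Pivot position: 3

After partitioning with pivot 17, the array becomes [16, 3, 7, 17, 22, 26, 30]. The pivot is placed at index 3. All elements to the left of the pivot are <= 17, and all elements to the right are > 17.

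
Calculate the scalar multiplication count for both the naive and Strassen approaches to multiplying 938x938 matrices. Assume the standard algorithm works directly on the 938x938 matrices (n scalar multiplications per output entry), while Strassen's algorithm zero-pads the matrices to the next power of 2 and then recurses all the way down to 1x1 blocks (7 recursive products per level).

Matrix multiplication for 938x938 matrices:

Strassen's algorithm requires power-of-2 dimensions. Pad 938x938 to 1024x1024 (next power of 2).

Standard algorithm: 938^3 = 825293672 multiplications
Strassen's algorithm: 7^(log2(1024)) = 7^10 = 282475249 multiplications
Savings: 825293672 - 282475249 = 542818423 multiplications

Standard: 825293672 multiplications (938^3). Strassen: 282475249 multiplications (7^10, after padding to 1024x1024). Strassen reduces 8 recursive multiplications to 7 at each level.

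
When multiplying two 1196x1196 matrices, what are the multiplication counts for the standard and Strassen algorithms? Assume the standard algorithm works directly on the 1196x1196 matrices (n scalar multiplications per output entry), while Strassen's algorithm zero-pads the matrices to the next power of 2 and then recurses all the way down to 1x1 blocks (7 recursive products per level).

Matrix multiplication for 1196x1196 matrices:

Strassen's algorithm requires power-of-2 dimensions. Pad 1196x1196 to 2048x2048 (next power of 2).

Standard algorithm: 1196^3 = 1710777536 multiplications
Strassen's algorithm: 7^(log2(2048)) = 7^11 = 1977326743 multiplications
Difference: 1710777536 - 1977326743 = -266549207 (Strassen uses MORE here due to padding overhead — for small or just-over-power-of-2 n, padding can outweigh the per-level savings)

Standard: 1710777536 multiplications (1196^3). Strassen: 1977326743 multiplications (7^11, after padding to 2048x2048). Strassen reduces 8 recursive multiplications to 7 at each level.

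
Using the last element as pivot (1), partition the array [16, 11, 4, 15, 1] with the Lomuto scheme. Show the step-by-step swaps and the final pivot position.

Lomuto partition with pivot = 1:

Initial array: [16, 11, 4, 15, 1]

arr[0]=16 > 1: no swap
arr[1]=11 > 1: no swap
arr[2]=4 > 1: no swap
arr[3]=15 > 1: no swap

Place pivot at position 0: [1, 11, 4, 15, 16]
Pivot position: 0

After partitioning with pivot 1, the array becomes [1, 11, 4, 15, 16]. The pivot is placed at index 0. All elements to the left of the pivot are <= 1, and all elements to the right are > 1.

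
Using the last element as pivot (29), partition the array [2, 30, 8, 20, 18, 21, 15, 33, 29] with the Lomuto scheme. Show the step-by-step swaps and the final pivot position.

Lomuto partition with pivot = 29:

Initial array: [2, 30, 8, 20, 18, 21, 15, 33, 29]

arr[0]=2 <= 29: swap with position 0, array becomes [2, 30, 8, 20, 18, 21, 15, 33, 29]
arr[1]=30 > 29: no swap
arr[2]=8 <= 29: swap with position 1, array becomes [2, 8, 30, 20, 18, 21, 15, 33, 29]
arr[3]=20 <= 29: swap with position 2, array becomes [2, 8, 20, 30, 18, 21, 15, 33, 29]
arr[4]=18 <= 29: swap with position 3, array becomes [2, 8, 20, 18, 30, 21, 15, 33, 29]
arr[5]=21 <= 29: swap with position 4, array becomes [2, 8, 20, 18, 21, 30, 15, 33, 29]
arr[6]=15 <= 29: swap with position 5, array becomes [2, 8, 20, 18, 21, 15, 30, 33, 29]
arr[7]=33 > 29: no swap

Place pivot at position 6: [2, 8, 20, 18, 21, 15, 29, 33, 30]
Pivot position: 6

After partitioning with pivot 29, the array becomes [2, 8, 20, 18, 21, 15, 29, 33, 30]. The pivot is placed at index 6. All elements to the left of the pivot are <= 29, and all elements to the right are > 29.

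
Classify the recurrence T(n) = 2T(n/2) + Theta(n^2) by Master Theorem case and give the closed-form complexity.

Master Theorem for T(n) = 2T(n/2) + O(n^2):

a = 2, b = 2, c = 2
log_b(a) = log_2(2) = 1.0000

Case 3: c = 2 > log_2(2) = 1.0000
T(n) = O(n^2) = O(n^2)

For T(n) = 2T(n/2) + O(n^2): log_2(2) = 1.0000. This is Case 3 of the Master Theorem (c > log_b(a), work dominated by root), giving O(n^2).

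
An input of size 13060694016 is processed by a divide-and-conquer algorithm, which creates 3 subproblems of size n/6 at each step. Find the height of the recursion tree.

For divide and conquer with division factor 6:

Problem sizes at each level:
Level 0: 13060694016
Level 1: 2176782336
Level 2: 362797056
Level 3: 60466176
Level 4: 10077696
Level 5: 1679616
Level 6: 279936
Level 7: 46656
Level 8: 7776
Level 9: 1296
Level 10: 216
Level 11: 36
Level 12: 6
Level 13: 1

The root is level 0 and the size-1 base case is level 13 (the tree spans levels 0 through 13, i.e. 14 levels counting the root), so the depth is the number of divisions: log_6(13060694016) = 13

The recursion tree depth is log_6(13060694016) = 13. At each level, the problem size is divided by 6, so it takes 13 divisions to reduce to a base case of size 1. The algorithm makes 3 recursive calls at each level.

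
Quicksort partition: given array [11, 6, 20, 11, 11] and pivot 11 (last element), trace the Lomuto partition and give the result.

Lomuto partition with pivot = 11:

Initial array: [11, 6, 20, 11, 11]

arr[0]=11 <= 11: swap with position 0, array becomes [11, 6, 20, 11, 11]
arr[1]=6 <= 11: swap with position 1, array becomes [11, 6, 20, 11, 11]
arr[2]=20 > 11: no swap
arr[3]=11 <= 11: swap with position 2, array becomes [11, 6, 11, 20, 11]

Place pivot at position 3: [11, 6, 11, 11, 20]
Pivot position: 3

After partitioning with pivot 11, the array becomes [11, 6, 11, 11, 20]. The pivot is placed at index 3. All elements to the left of the pivot are <= 11, and all elements to the right are > 11.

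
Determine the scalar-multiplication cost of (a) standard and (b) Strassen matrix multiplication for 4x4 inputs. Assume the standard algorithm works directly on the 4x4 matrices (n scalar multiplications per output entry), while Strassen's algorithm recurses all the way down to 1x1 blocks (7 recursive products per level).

Matrix multiplication for 4x4 matrices:

Standard algorithm: 4^3 = 64 multiplications
Strassen's algorithm: 7^(log2(4)) = 7^2 = 49 multiplications
Savings: 64 - 49 = 15 multiplications

Standard: 64 multiplications (4^3). Strassen: 49 multiplications (7^2). Strassen reduces 8 recursive multiplications to 7 at each level.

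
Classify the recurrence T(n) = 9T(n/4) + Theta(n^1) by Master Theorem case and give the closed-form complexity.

Master Theorem for T(n) = 9T(n/4) + O(n^1):

a = 9, b = 4, c = 1
log_b(a) = log_4(9) = 1.5850

Case 1: c = 1 < log_4(9) = 1.5850
T(n) = O(n^(log_4 9))

For T(n) = 9T(n/4) + O(n^1): log_4(9) = 1.5850. This is Case 1 of the Master Theorem (c < log_b(a), work dominated by leaves), giving O(n^(log_4 9)).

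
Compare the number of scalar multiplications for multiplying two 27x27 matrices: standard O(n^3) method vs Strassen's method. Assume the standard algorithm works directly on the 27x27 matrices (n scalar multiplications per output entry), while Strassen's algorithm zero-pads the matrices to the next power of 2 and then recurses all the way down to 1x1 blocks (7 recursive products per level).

Matrix multiplication for 27x27 matrices:

Strassen's algorithm requires power-of-2 dimensions. Pad 27x27 to 32x32 (next power of 2).

Standard algorithm: 27^3 = 19683 multiplications
Strassen's algorithm: 7^(log2(32)) = 7^5 = 16807 multiplications
Savings: 19683 - 16807 = 2876 multiplications

Standard: 19683 multiplications (27^3). Strassen: 16807 multiplications (7^5, after padding to 32x32). Strassen reduces 8 recursive multiplications to 7 at each level.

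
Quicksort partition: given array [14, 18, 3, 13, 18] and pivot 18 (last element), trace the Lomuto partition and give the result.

Lomuto partition with pivot = 18:

Initial array: [14, 18, 3, 13, 18]

arr[0]=14 <= 18: swap with position 0, array becomes [14, 18, 3, 13, 18]
arr[1]=18 <= 18: swap with position 1, array becomes [14, 18, 3, 13, 18]
arr[2]=3 <= 18: swap with position 2, array becomes [14, 18, 3, 13, 18]
arr[3]=13 <= 18: swap with position 3, array becomes [14, 18, 3, 13, 18]

Place pivot at position 4: [14, 18, 3, 13, 18]
Pivot position: 4

After partitioning with pivot 18, the array becomes [14, 18, 3, 13, 18]. The pivot is placed at index 4. All elements to the left of the pivot are <= 18, and all elements to the right are > 18.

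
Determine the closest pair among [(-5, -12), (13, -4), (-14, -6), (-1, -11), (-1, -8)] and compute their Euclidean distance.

Computing all pairwise distances among 5 points:

d((-5, -12), (13, -4)) = 19.6977
d((-5, -12), (-14, -6)) = 10.8167
d((-5, -12), (-1, -11)) = 4.1231
d((-5, -12), (-1, -8)) = 5.6569
d((13, -4), (-14, -6)) = 27.074
d((13, -4), (-1, -11)) = 15.6525
d((13, -4), (-1, -8)) = 14.5602
d((-14, -6), (-1, -11)) = 13.9284
d((-14, -6), (-1, -8)) = 13.1529
d((-1, -11), (-1, -8)) = 3.0 <-- minimum

Closest pair: (-1, -11) and (-1, -8) with distance 3.0

The closest pair is (-1, -11) and (-1, -8) with Euclidean distance 3.0. For 5 points, brute-force pairwise comparison is shown above. For large n, the divide-and-conquer algorithm (sort by x, recurse on halves, check the dividing strip) achieves O(n log n).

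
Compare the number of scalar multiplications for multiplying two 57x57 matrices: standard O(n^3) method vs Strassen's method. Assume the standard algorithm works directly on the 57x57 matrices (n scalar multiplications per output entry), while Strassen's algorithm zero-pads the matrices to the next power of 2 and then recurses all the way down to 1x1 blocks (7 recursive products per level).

Matrix multiplication for 57x57 matrices:

Strassen's algorithm requires power-of-2 dimensions. Pad 57x57 to 64x64 (next power of 2).

Standard algorithm: 57^3 = 185193 multiplications
Strassen's algorithm: 7^(log2(64)) = 7^6 = 117649 multiplications
Savings: 185193 - 117649 = 67544 multiplications

Standard: 185193 multiplications (57^3). Strassen: 117649 multiplications (7^6, after padding to 64x64). Strassen reduces 8 recursive multiplications to 7 at each level.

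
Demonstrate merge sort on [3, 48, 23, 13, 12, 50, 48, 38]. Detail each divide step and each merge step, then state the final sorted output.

Merge sort trace:

Split: [3, 48, 23, 13, 12, 50, 48, 38] -> [3, 48, 23, 13] and [12, 50, 48, 38]
  Split: [3, 48, 23, 13] -> [3, 48] and [23, 13]
    Split: [3, 48] -> [3] and [48]
    Merge: [3] + [48] -> [3, 48]
    Split: [23, 13] -> [23] and [13]
    Merge: [23] + [13] -> [13, 23]
  Merge: [3, 48] + [13, 23] -> [3, 13, 23, 48]
  Split: [12, 50, 48, 38] -> [12, 50] and [48, 38]
    Split: [12, 50] -> [12] and [50]
    Merge: [12] + [50] -> [12, 50]
    Split: [48, 38] -> [48] and [38]
    Merge: [48] + [38] -> [38, 48]
  Merge: [12, 50] + [38, 48] -> [12, 38, 48, 50]
Merge: [3, 13, 23, 48] + [12, 38, 48, 50] -> [3, 12, 13, 23, 38, 48, 48, 50]

Final sorted array: [3, 12, 13, 23, 38, 48, 48, 50]

The merge sort proceeds by recursively splitting the array and merging sorted halves.
After all merges, the sorted array is [3, 12, 13, 23, 38, 48, 48, 50].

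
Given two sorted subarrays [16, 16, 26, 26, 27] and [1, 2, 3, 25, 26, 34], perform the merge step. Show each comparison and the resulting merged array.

Merging process:

Compare 16 vs 1: take 1 from right. Merged: [1]
Compare 16 vs 2: take 2 from right. Merged: [1, 2]
Compare 16 vs 3: take 3 from right. Merged: [1, 2, 3]
Compare 16 vs 25: take 16 from left. Merged: [1, 2, 3, 16]
Compare 16 vs 25: take 16 from left. Merged: [1, 2, 3, 16, 16]
Compare 26 vs 25: take 25 from right. Merged: [1, 2, 3, 16, 16, 25]
Compare 26 vs 26: take 26 from left. Merged: [1, 2, 3, 16, 16, 25, 26]
Compare 26 vs 26: take 26 from left. Merged: [1, 2, 3, 16, 16, 25, 26, 26]
Compare 27 vs 26: take 26 from right. Merged: [1, 2, 3, 16, 16, 25, 26, 26, 26]
Compare 27 vs 34: take 27 from left. Merged: [1, 2, 3, 16, 16, 25, 26, 26, 26, 27]
Append remaining from right: [34]. Merged: [1, 2, 3, 16, 16, 25, 26, 26, 26, 27, 34]

Final merged array: [1, 2, 3, 16, 16, 25, 26, 26, 26, 27, 34]
Total comparisons: 10

The merged array is [1, 2, 3, 16, 16, 25, 26, 26, 26, 27, 34], requiring 10 comparisons. The merge step runs in O(n) time where n is the total number of elements.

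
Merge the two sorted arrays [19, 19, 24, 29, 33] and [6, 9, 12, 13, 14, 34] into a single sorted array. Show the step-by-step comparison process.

Merging process:

Compare 19 vs 6: take 6 from right. Merged: [6]
Compare 19 vs 9: take 9 from right. Merged: [6, 9]
Compare 19 vs 12: take 12 from right. Merged: [6, 9, 12]
Compare 19 vs 13: take 13 from right. Merged: [6, 9, 12, 13]
Compare 19 vs 14: take 14 from right. Merged: [6, 9, 12, 13, 14]
Compare 19 vs 34: take 19 from left. Merged: [6, 9, 12, 13, 14, 19]
Compare 19 vs 34: take 19 from left. Merged: [6, 9, 12, 13, 14, 19, 19]
Compare 24 vs 34: take 24 from left. Merged: [6, 9, 12, 13, 14, 19, 19, 24]
Compare 29 vs 34: take 29 from left. Merged: [6, 9, 12, 13, 14, 19, 19, 24, 29]
Compare 33 vs 34: take 33 from left. Merged: [6, 9, 12, 13, 14, 19, 19, 24, 29, 33]
Append remaining from right: [34]. Merged: [6, 9, 12, 13, 14, 19, 19, 24, 29, 33, 34]

Final merged array: [6, 9, 12, 13, 14, 19, 19, 24, 29, 33, 34]
Total comparisons: 10

The merged array is [6, 9, 12, 13, 14, 19, 19, 24, 29, 33, 34], requiring 10 comparisons. The merge step runs in O(n) time where n is the total number of elements.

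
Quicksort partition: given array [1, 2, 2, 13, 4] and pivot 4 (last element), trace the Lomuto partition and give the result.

Lomuto partition with pivot = 4:

Initial array: [1, 2, 2, 13, 4]

arr[0]=1 <= 4: swap with position 0, array becomes [1, 2, 2, 13, 4]
arr[1]=2 <= 4: swap with position 1, array becomes [1, 2, 2, 13, 4]
arr[2]=2 <= 4: swap with position 2, array becomes [1, 2, 2, 13, 4]
arr[3]=13 > 4: no swap

Place pivot at position 3: [1, 2, 2, 4, 13]
Pivot position: 3

After partitioning with pivot 4, the array becomes [1, 2, 2, 4, 13]. The pivot is placed at index 3. All elements to the left of the pivot are <= 4, and all elements to the right are > 4.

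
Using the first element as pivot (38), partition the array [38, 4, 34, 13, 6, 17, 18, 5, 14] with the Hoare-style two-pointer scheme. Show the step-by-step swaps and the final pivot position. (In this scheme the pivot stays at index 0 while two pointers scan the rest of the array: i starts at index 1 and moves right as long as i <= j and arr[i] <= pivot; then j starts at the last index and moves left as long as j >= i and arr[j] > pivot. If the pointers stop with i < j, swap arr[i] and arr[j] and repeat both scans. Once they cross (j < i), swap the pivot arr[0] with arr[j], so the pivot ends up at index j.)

Hoare-style two-pointer partition with pivot = 38:

Initial array: [38, 4, 34, 13, 6, 17, 18, 5, 14]

Pointers start at i = 1, j = 8.
i ends at 9, j ends at 8: the pointers have crossed (j < i), so scanning stops.

Swap pivot arr[0] with arr[8] to place pivot at position 8: [14, 4, 34, 13, 6, 17, 18, 5, 38]
Pivot position: 8

After partitioning with pivot 38, the array becomes [14, 4, 34, 13, 6, 17, 18, 5, 38]. The pivot is placed at index 8. All elements to the left of the pivot are <= 38, and all elements to the right are > 38.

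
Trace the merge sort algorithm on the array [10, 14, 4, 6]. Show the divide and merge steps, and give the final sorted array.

Merge sort trace:

Split: [10, 14, 4, 6] -> [10, 14] and [4, 6]
  Split: [10, 14] -> [10] and [14]
  Merge: [10] + [14] -> [10, 14]
  Split: [4, 6] -> [4] and [6]
  Merge: [4] + [6] -> [4, 6]
Merge: [10, 14] + [4, 6] -> [4, 6, 10, 14]

Final sorted array: [4, 6, 10, 14]

The merge sort proceeds by recursively splitting the array and merging sorted halves.
After all merges, the sorted array is [4, 6, 10, 14].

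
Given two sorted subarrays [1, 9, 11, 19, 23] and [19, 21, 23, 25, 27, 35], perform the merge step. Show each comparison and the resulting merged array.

Merging process:

Compare 1 vs 19: take 1 from left. Merged: [1]
Compare 9 vs 19: take 9 from left. Merged: [1, 9]
Compare 11 vs 19: take 11 from left. Merged: [1, 9, 11]
Compare 19 vs 19: take 19 from left. Merged: [1, 9, 11, 19]
Compare 23 vs 19: take 19 from right. Merged: [1, 9, 11, 19, 19]
Compare 23 vs 21: take 21 from right. Merged: [1, 9, 11, 19, 19, 21]
Compare 23 vs 23: take 23 from left. Merged: [1, 9, 11, 19, 19, 21, 23]
Append remaining from right: [23, 25, 27, 35]. Merged: [1, 9, 11, 19, 19, 21, 23, 23, 25, 27, 35]

Final merged array: [1, 9, 11, 19, 19, 21, 23, 23, 25, 27, 35]
Total comparisons: 7

The merged array is [1, 9, 11, 19, 19, 21, 23, 23, 25, 27, 35], requiring 7 comparisons. The merge step runs in O(n) time where n is the total number of elements.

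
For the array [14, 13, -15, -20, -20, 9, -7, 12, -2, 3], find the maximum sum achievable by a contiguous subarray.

Using Kadane's algorithm on [14, 13, -15, -20, -20, 9, -7, 12, -2, 3]:

Scanning through the array:
Position 1 (value 13): max_ending_here = 27, max_so_far = 27
Position 2 (value -15): max_ending_here = 12, max_so_far = 27
Position 3 (value -20): max_ending_here = -8, max_so_far = 27
Position 4 (value -20): max_ending_here = -20, max_so_far = 27
Position 5 (value 9): max_ending_here = 9, max_so_far = 27
Position 6 (value -7): max_ending_here = 2, max_so_far = 27
Position 7 (value 12): max_ending_here = 14, max_so_far = 27
Position 8 (value -2): max_ending_here = 12, max_so_far = 27
Position 9 (value 3): max_ending_here = 15, max_so_far = 27

Maximum subarray: [14, 13]
Maximum sum: 27

The maximum subarray is [14, 13] with sum 27. This subarray runs from index 0 to index 1.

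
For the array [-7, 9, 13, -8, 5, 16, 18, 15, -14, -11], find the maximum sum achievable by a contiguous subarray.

Using Kadane's algorithm on [-7, 9, 13, -8, 5, 16, 18, 15, -14, -11]:

Scanning through the array:
Position 1 (value 9): max_ending_here = 9, max_so_far = 9
Position 2 (value 13): max_ending_here = 22, max_so_far = 22
Position 3 (value -8): max_ending_here = 14, max_so_far = 22
Position 4 (value 5): max_ending_here = 19, max_so_far = 22
Position 5 (value 16): max_ending_here = 35, max_so_far = 35
Position 6 (value 18): max_ending_here = 53, max_so_far = 53
Position 7 (value 15): max_ending_here = 68, max_so_far = 68
Position 8 (value -14): max_ending_here = 54, max_so_far = 68
Position 9 (value -11): max_ending_here = 43, max_so_far = 68

Maximum subarray: [9, 13, -8, 5, 16, 18, 15]
Maximum sum: 68

The maximum subarray is [9, 13, -8, 5, 16, 18, 15] with sum 68. This subarray runs from index 1 to index 7.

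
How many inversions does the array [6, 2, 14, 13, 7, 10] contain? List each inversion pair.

Finding inversions in [6, 2, 14, 13, 7, 10]:

(0, 1): arr[0]=6 > arr[1]=2
(2, 3): arr[2]=14 > arr[3]=13
(2, 4): arr[2]=14 > arr[4]=7
(2, 5): arr[2]=14 > arr[5]=10
(3, 4): arr[3]=13 > arr[4]=7
(3, 5): arr[3]=13 > arr[5]=10

Total inversions: 6

The array has 6 inversion(s): (0,1), (2,3), (2,4), (2,5), (3,4), (3,5). Each pair (i,j) satisfies i < j and arr[i] > arr[j].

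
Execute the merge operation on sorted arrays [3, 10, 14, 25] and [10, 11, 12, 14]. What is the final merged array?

Merging process:

Compare 3 vs 10: take 3 from left. Merged: [3]
Compare 10 vs 10: take 10 from left. Merged: [3, 10]
Compare 14 vs 10: take 10 from right. Merged: [3, 10, 10]
Compare 14 vs 11: take 11 from right. Merged: [3, 10, 10, 11]
Compare 14 vs 12: take 12 from right. Merged: [3, 10, 10, 11, 12]
Compare 14 vs 14: take 14 from left. Merged: [3, 10, 10, 11, 12, 14]
Compare 25 vs 14: take 14 from right. Merged: [3, 10, 10, 11, 12, 14, 14]
Append remaining from left: [25]. Merged: [3, 10, 10, 11, 12, 14, 14, 25]

Final merged array: [3, 10, 10, 11, 12, 14, 14, 25]
Total comparisons: 7

The merged array is [3, 10, 10, 11, 12, 14, 14, 25], requiring 7 comparisons. The merge step runs in O(n) time where n is the total number of elements.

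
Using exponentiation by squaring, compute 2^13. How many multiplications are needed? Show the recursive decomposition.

Computing 2^13 by squaring (build up from 2^1; each line after the first costs one multiplication):

2^1 = 2
2^2 = (2^1)^2 = 2^2 = 4
2^3 = 2 * 2^2 = 2 * 4 = 8
2^6 = (2^3)^2 = 8^2 = 64
2^12 = (2^6)^2 = 64^2 = 4096
2^13 = 2 * 2^12 = 2 * 4096 = 8192

Result: 8192
Multiplications needed: 5 (5 lines after 2^1)

2^13 = 8192. Using exponentiation by squaring, this requires 5 multiplications. The key idea: if the exponent is even, square the half-power; if odd, multiply by the base once.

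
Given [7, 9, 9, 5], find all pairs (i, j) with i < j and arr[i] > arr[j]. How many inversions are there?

Finding inversions in [7, 9, 9, 5]:

(0, 3): arr[0]=7 > arr[3]=5
(1, 3): arr[1]=9 > arr[3]=5
(2, 3): arr[2]=9 > arr[3]=5

Total inversions: 3

The array has 3 inversion(s): (0,3), (1,3), (2,3). Each pair (i,j) satisfies i < j and arr[i] > arr[j].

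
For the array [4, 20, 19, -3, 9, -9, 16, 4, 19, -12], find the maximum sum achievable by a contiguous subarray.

Using Kadane's algorithm on [4, 20, 19, -3, 9, -9, 16, 4, 19, -12]:

Scanning through the array:
Position 1 (value 20): max_ending_here = 24, max_so_far = 24
Position 2 (value 19): max_ending_here = 43, max_so_far = 43
Position 3 (value -3): max_ending_here = 40, max_so_far = 43
Position 4 (value 9): max_ending_here = 49, max_so_far = 49
Position 5 (value -9): max_ending_here = 40, max_so_far = 49
Position 6 (value 16): max_ending_here = 56, max_so_far = 56
Position 7 (value 4): max_ending_here = 60, max_so_far = 60
Position 8 (value 19): max_ending_here = 79, max_so_far = 79
Position 9 (value -12): max_ending_here = 67, max_so_far = 79

Maximum subarray: [4, 20, 19, -3, 9, -9, 16, 4, 19]
Maximum sum: 79

The maximum subarray is [4, 20, 19, -3, 9, -9, 16, 4, 19] with sum 79. This subarray runs from index 0 to index 8.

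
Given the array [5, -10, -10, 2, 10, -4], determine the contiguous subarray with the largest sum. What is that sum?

Using Kadane's algorithm on [5, -10, -10, 2, 10, -4]:

Scanning through the array:
Position 1 (value -10): max_ending_here = -5, max_so_far = 5
Position 2 (value -10): max_ending_here = -10, max_so_far = 5
Position 3 (value 2): max_ending_here = 2, max_so_far = 5
Position 4 (value 10): max_ending_here = 12, max_so_far = 12
Position 5 (value -4): max_ending_here = 8, max_so_far = 12

Maximum subarray: [2, 10]
Maximum sum: 12

The maximum subarray is [2, 10] with sum 12. This subarray runs from index 3 to index 4.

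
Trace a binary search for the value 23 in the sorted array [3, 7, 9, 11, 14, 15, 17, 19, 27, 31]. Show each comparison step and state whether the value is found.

Binary search for 23 in [3, 7, 9, 11, 14, 15, 17, 19, 27, 31]:

lo=0, hi=9, mid=4, arr[mid]=14 -> 14 < 23, search right half
lo=5, hi=9, mid=7, arr[mid]=19 -> 19 < 23, search right half
lo=8, hi=9, mid=8, arr[mid]=27 -> 27 > 23, search left half
lo=8 > hi=7, target 23 not found

Binary search determines that 23 is not in the array after 3 comparisons. The search space was exhausted without finding the target.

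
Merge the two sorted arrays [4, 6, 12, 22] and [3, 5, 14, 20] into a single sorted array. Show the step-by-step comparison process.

Merging process:

Compare 4 vs 3: take 3 from right. Merged: [3]
Compare 4 vs 5: take 4 from left. Merged: [3, 4]
Compare 6 vs 5: take 5 from right. Merged: [3, 4, 5]
Compare 6 vs 14: take 6 from left. Merged: [3, 4, 5, 6]
Compare 12 vs 14: take 12 from left. Merged: [3, 4, 5, 6, 12]
Compare 22 vs 14: take 14 from right. Merged: [3, 4, 5, 6, 12, 14]
Compare 22 vs 20: take 20 from right. Merged: [3, 4, 5, 6, 12, 14, 20]
Append remaining from left: [22]. Merged: [3, 4, 5, 6, 12, 14, 20, 22]

Final merged array: [3, 4, 5, 6, 12, 14, 20, 22]
Total comparisons: 7

The merged array is [3, 4, 5, 6, 12, 14, 20, 22], requiring 7 comparisons. The merge step runs in O(n) time where n is the total number of elements.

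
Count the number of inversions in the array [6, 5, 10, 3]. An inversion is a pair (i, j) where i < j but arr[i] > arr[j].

Finding inversions in [6, 5, 10, 3]:

(0, 1): arr[0]=6 > arr[1]=5
(0, 3): arr[0]=6 > arr[3]=3
(1, 3): arr[1]=5 > arr[3]=3
(2, 3): arr[2]=10 > arr[3]=3

Total inversions: 4

The array has 4 inversion(s): (0,1), (0,3), (1,3), (2,3). Each pair (i,j) satisfies i < j and arr[i] > arr[j].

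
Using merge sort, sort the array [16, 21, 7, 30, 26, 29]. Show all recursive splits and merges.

Merge sort trace:

Split: [16, 21, 7, 30, 26, 29] -> [16, 21, 7] and [30, 26, 29]
  Split: [16, 21, 7] -> [16] and [21, 7]
    Split: [21, 7] -> [21] and [7]
    Merge: [21] + [7] -> [7, 21]
  Merge: [16] + [7, 21] -> [7, 16, 21]
  Split: [30, 26, 29] -> [30] and [26, 29]
    Split: [26, 29] -> [26] and [29]
    Merge: [26] + [29] -> [26, 29]
  Merge: [30] + [26, 29] -> [26, 29, 30]
Merge: [7, 16, 21] + [26, 29, 30] -> [7, 16, 21, 26, 29, 30]

Final sorted array: [7, 16, 21, 26, 29, 30]

The merge sort proceeds by recursively splitting the array and merging sorted halves.
After all merges, the sorted array is [7, 16, 21, 26, 29, 30].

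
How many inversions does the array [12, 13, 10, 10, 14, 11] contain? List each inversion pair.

Finding inversions in [12, 13, 10, 10, 14, 11]:

(0, 2): arr[0]=12 > arr[2]=10
(0, 3): arr[0]=12 > arr[3]=10
(0, 5): arr[0]=12 > arr[5]=11
(1, 2): arr[1]=13 > arr[2]=10
(1, 3): arr[1]=13 > arr[3]=10
(1, 5): arr[1]=13 > arr[5]=11
(4, 5): arr[4]=14 > arr[5]=11

Total inversions: 7

The array has 7 inversion(s): (0,2), (0,3), (0,5), (1,2), (1,3), (1,5), (4,5). Each pair (i,j) satisfies i < j and arr[i] > arr[j].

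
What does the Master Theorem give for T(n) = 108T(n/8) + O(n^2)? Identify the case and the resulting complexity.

Master Theorem for T(n) = 108T(n/8) + O(n^2):

a = 108, b = 8, c = 2
log_b(a) = log_8(108) = 2.2516

Case 1: c = 2 < log_8(108) = 2.2516
T(n) = O(n^(log_8 108))

For T(n) = 108T(n/8) + O(n^2): log_8(108) = 2.2516. This is Case 1 of the Master Theorem (c < log_b(a), work dominated by leaves), giving O(n^(log_8 108)).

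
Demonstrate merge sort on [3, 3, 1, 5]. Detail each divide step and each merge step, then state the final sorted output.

Merge sort trace:

Split: [3, 3, 1, 5] -> [3, 3] and [1, 5]
  Split: [3, 3] -> [3] and [3]
  Merge: [3] + [3] -> [3, 3]
  Split: [1, 5] -> [1] and [5]
  Merge: [1] + [5] -> [1, 5]
Merge: [3, 3] + [1, 5] -> [1, 3, 3, 5]

Final sorted array: [1, 3, 3, 5]

The merge sort proceeds by recursively splitting the array and merging sorted halves.
After all merges, the sorted array is [1, 3, 3, 5].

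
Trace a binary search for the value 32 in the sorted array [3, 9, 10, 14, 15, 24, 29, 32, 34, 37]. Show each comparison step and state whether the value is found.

Binary search for 32 in [3, 9, 10, 14, 15, 24, 29, 32, 34, 37]:

lo=0, hi=9, mid=4, arr[mid]=15 -> 15 < 32, search right half
lo=5, hi=9, mid=7, arr[mid]=32 -> Found target at index 7!

Binary search finds 32 at index 7 after 2 comparisons. The search repeatedly halves the search space by comparing with the middle element.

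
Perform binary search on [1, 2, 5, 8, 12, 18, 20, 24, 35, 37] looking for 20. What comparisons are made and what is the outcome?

Binary search for 20 in [1, 2, 5, 8, 12, 18, 20, 24, 35, 37]:

lo=0, hi=9, mid=4, arr[mid]=12 -> 12 < 20, search right half
lo=5, hi=9, mid=7, arr[mid]=24 -> 24 > 20, search left half
lo=5, hi=6, mid=5, arr[mid]=18 -> 18 < 20, search right half
lo=6, hi=6, mid=6, arr[mid]=20 -> Found target at index 6!

Binary search finds 20 at index 6 after 4 comparisons. The search repeatedly halves the search space by comparing with the middle element.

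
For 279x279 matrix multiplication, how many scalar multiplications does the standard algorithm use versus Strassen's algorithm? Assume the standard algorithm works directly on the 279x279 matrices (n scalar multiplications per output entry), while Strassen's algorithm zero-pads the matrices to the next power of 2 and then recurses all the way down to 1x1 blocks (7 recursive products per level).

Matrix multiplication for 279x279 matrices:

Strassen's algorithm requires power-of-2 dimensions. Pad 279x279 to 512x512 (next power of 2).

Standard algorithm: 279^3 = 21717639 multiplications
Strassen's algorithm: 7^(log2(512)) = 7^9 = 40353607 multiplications
Difference: 21717639 - 40353607 = -18635968 (Strassen uses MORE here due to padding overhead — for small or just-over-power-of-2 n, padding can outweigh the per-level savings)

Standard: 21717639 multiplications (279^3). Strassen: 40353607 multiplications (7^9, after padding to 512x512). Strassen reduces 8 recursive multiplications to 7 at each level.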